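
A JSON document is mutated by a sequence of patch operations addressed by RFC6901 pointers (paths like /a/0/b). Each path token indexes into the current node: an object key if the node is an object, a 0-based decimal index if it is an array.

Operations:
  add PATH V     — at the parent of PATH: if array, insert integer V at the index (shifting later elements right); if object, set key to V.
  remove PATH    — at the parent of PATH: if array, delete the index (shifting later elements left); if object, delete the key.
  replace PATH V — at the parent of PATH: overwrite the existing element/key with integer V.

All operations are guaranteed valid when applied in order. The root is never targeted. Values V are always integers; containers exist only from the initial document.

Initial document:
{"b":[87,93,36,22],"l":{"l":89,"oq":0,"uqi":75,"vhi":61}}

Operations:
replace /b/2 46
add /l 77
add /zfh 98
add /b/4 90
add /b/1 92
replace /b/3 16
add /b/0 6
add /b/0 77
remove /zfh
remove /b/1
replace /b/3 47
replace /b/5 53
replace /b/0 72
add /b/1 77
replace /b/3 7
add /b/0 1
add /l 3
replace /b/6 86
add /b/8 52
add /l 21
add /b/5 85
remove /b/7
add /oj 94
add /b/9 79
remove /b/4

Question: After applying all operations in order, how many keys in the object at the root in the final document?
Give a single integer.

Answer: 3

Derivation:
After op 1 (replace /b/2 46): {"b":[87,93,46,22],"l":{"l":89,"oq":0,"uqi":75,"vhi":61}}
After op 2 (add /l 77): {"b":[87,93,46,22],"l":77}
After op 3 (add /zfh 98): {"b":[87,93,46,22],"l":77,"zfh":98}
After op 4 (add /b/4 90): {"b":[87,93,46,22,90],"l":77,"zfh":98}
After op 5 (add /b/1 92): {"b":[87,92,93,46,22,90],"l":77,"zfh":98}
After op 6 (replace /b/3 16): {"b":[87,92,93,16,22,90],"l":77,"zfh":98}
After op 7 (add /b/0 6): {"b":[6,87,92,93,16,22,90],"l":77,"zfh":98}
After op 8 (add /b/0 77): {"b":[77,6,87,92,93,16,22,90],"l":77,"zfh":98}
After op 9 (remove /zfh): {"b":[77,6,87,92,93,16,22,90],"l":77}
After op 10 (remove /b/1): {"b":[77,87,92,93,16,22,90],"l":77}
After op 11 (replace /b/3 47): {"b":[77,87,92,47,16,22,90],"l":77}
After op 12 (replace /b/5 53): {"b":[77,87,92,47,16,53,90],"l":77}
After op 13 (replace /b/0 72): {"b":[72,87,92,47,16,53,90],"l":77}
After op 14 (add /b/1 77): {"b":[72,77,87,92,47,16,53,90],"l":77}
After op 15 (replace /b/3 7): {"b":[72,77,87,7,47,16,53,90],"l":77}
After op 16 (add /b/0 1): {"b":[1,72,77,87,7,47,16,53,90],"l":77}
After op 17 (add /l 3): {"b":[1,72,77,87,7,47,16,53,90],"l":3}
After op 18 (replace /b/6 86): {"b":[1,72,77,87,7,47,86,53,90],"l":3}
After op 19 (add /b/8 52): {"b":[1,72,77,87,7,47,86,53,52,90],"l":3}
After op 20 (add /l 21): {"b":[1,72,77,87,7,47,86,53,52,90],"l":21}
After op 21 (add /b/5 85): {"b":[1,72,77,87,7,85,47,86,53,52,90],"l":21}
After op 22 (remove /b/7): {"b":[1,72,77,87,7,85,47,53,52,90],"l":21}
After op 23 (add /oj 94): {"b":[1,72,77,87,7,85,47,53,52,90],"l":21,"oj":94}
After op 24 (add /b/9 79): {"b":[1,72,77,87,7,85,47,53,52,79,90],"l":21,"oj":94}
After op 25 (remove /b/4): {"b":[1,72,77,87,85,47,53,52,79,90],"l":21,"oj":94}
Size at the root: 3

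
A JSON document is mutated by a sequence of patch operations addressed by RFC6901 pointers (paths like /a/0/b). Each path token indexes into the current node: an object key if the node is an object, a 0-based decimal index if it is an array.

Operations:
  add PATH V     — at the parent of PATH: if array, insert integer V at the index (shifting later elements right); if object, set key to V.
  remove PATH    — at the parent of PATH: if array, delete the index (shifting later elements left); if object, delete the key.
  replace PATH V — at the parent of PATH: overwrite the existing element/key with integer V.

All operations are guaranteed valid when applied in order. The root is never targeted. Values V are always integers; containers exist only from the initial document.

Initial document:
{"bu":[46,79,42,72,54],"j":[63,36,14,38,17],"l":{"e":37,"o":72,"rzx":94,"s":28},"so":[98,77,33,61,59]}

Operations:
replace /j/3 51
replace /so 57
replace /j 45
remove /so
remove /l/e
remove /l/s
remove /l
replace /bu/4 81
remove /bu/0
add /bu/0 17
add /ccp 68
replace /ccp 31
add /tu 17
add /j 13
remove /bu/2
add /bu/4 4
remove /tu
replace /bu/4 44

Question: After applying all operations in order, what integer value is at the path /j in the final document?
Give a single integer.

After op 1 (replace /j/3 51): {"bu":[46,79,42,72,54],"j":[63,36,14,51,17],"l":{"e":37,"o":72,"rzx":94,"s":28},"so":[98,77,33,61,59]}
After op 2 (replace /so 57): {"bu":[46,79,42,72,54],"j":[63,36,14,51,17],"l":{"e":37,"o":72,"rzx":94,"s":28},"so":57}
After op 3 (replace /j 45): {"bu":[46,79,42,72,54],"j":45,"l":{"e":37,"o":72,"rzx":94,"s":28},"so":57}
After op 4 (remove /so): {"bu":[46,79,42,72,54],"j":45,"l":{"e":37,"o":72,"rzx":94,"s":28}}
After op 5 (remove /l/e): {"bu":[46,79,42,72,54],"j":45,"l":{"o":72,"rzx":94,"s":28}}
After op 6 (remove /l/s): {"bu":[46,79,42,72,54],"j":45,"l":{"o":72,"rzx":94}}
After op 7 (remove /l): {"bu":[46,79,42,72,54],"j":45}
After op 8 (replace /bu/4 81): {"bu":[46,79,42,72,81],"j":45}
After op 9 (remove /bu/0): {"bu":[79,42,72,81],"j":45}
After op 10 (add /bu/0 17): {"bu":[17,79,42,72,81],"j":45}
After op 11 (add /ccp 68): {"bu":[17,79,42,72,81],"ccp":68,"j":45}
After op 12 (replace /ccp 31): {"bu":[17,79,42,72,81],"ccp":31,"j":45}
After op 13 (add /tu 17): {"bu":[17,79,42,72,81],"ccp":31,"j":45,"tu":17}
After op 14 (add /j 13): {"bu":[17,79,42,72,81],"ccp":31,"j":13,"tu":17}
After op 15 (remove /bu/2): {"bu":[17,79,72,81],"ccp":31,"j":13,"tu":17}
After op 16 (add /bu/4 4): {"bu":[17,79,72,81,4],"ccp":31,"j":13,"tu":17}
After op 17 (remove /tu): {"bu":[17,79,72,81,4],"ccp":31,"j":13}
After op 18 (replace /bu/4 44): {"bu":[17,79,72,81,44],"ccp":31,"j":13}
Value at /j: 13

Answer: 13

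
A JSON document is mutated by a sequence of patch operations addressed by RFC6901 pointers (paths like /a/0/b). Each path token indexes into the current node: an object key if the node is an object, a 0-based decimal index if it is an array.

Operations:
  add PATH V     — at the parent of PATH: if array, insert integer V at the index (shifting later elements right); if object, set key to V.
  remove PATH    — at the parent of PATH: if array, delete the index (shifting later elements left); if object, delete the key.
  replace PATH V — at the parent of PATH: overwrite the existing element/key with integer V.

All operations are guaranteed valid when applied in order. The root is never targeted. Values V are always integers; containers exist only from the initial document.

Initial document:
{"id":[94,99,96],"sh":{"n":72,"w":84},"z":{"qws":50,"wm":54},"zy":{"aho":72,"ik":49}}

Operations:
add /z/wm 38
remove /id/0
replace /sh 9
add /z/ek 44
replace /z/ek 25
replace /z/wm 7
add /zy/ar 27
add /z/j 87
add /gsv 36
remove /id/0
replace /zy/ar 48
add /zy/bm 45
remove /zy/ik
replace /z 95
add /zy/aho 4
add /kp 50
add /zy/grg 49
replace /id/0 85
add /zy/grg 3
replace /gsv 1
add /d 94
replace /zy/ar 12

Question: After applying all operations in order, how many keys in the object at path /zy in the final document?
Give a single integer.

After op 1 (add /z/wm 38): {"id":[94,99,96],"sh":{"n":72,"w":84},"z":{"qws":50,"wm":38},"zy":{"aho":72,"ik":49}}
After op 2 (remove /id/0): {"id":[99,96],"sh":{"n":72,"w":84},"z":{"qws":50,"wm":38},"zy":{"aho":72,"ik":49}}
After op 3 (replace /sh 9): {"id":[99,96],"sh":9,"z":{"qws":50,"wm":38},"zy":{"aho":72,"ik":49}}
After op 4 (add /z/ek 44): {"id":[99,96],"sh":9,"z":{"ek":44,"qws":50,"wm":38},"zy":{"aho":72,"ik":49}}
After op 5 (replace /z/ek 25): {"id":[99,96],"sh":9,"z":{"ek":25,"qws":50,"wm":38},"zy":{"aho":72,"ik":49}}
After op 6 (replace /z/wm 7): {"id":[99,96],"sh":9,"z":{"ek":25,"qws":50,"wm":7},"zy":{"aho":72,"ik":49}}
After op 7 (add /zy/ar 27): {"id":[99,96],"sh":9,"z":{"ek":25,"qws":50,"wm":7},"zy":{"aho":72,"ar":27,"ik":49}}
After op 8 (add /z/j 87): {"id":[99,96],"sh":9,"z":{"ek":25,"j":87,"qws":50,"wm":7},"zy":{"aho":72,"ar":27,"ik":49}}
After op 9 (add /gsv 36): {"gsv":36,"id":[99,96],"sh":9,"z":{"ek":25,"j":87,"qws":50,"wm":7},"zy":{"aho":72,"ar":27,"ik":49}}
After op 10 (remove /id/0): {"gsv":36,"id":[96],"sh":9,"z":{"ek":25,"j":87,"qws":50,"wm":7},"zy":{"aho":72,"ar":27,"ik":49}}
After op 11 (replace /zy/ar 48): {"gsv":36,"id":[96],"sh":9,"z":{"ek":25,"j":87,"qws":50,"wm":7},"zy":{"aho":72,"ar":48,"ik":49}}
After op 12 (add /zy/bm 45): {"gsv":36,"id":[96],"sh":9,"z":{"ek":25,"j":87,"qws":50,"wm":7},"zy":{"aho":72,"ar":48,"bm":45,"ik":49}}
After op 13 (remove /zy/ik): {"gsv":36,"id":[96],"sh":9,"z":{"ek":25,"j":87,"qws":50,"wm":7},"zy":{"aho":72,"ar":48,"bm":45}}
After op 14 (replace /z 95): {"gsv":36,"id":[96],"sh":9,"z":95,"zy":{"aho":72,"ar":48,"bm":45}}
After op 15 (add /zy/aho 4): {"gsv":36,"id":[96],"sh":9,"z":95,"zy":{"aho":4,"ar":48,"bm":45}}
After op 16 (add /kp 50): {"gsv":36,"id":[96],"kp":50,"sh":9,"z":95,"zy":{"aho":4,"ar":48,"bm":45}}
After op 17 (add /zy/grg 49): {"gsv":36,"id":[96],"kp":50,"sh":9,"z":95,"zy":{"aho":4,"ar":48,"bm":45,"grg":49}}
After op 18 (replace /id/0 85): {"gsv":36,"id":[85],"kp":50,"sh":9,"z":95,"zy":{"aho":4,"ar":48,"bm":45,"grg":49}}
After op 19 (add /zy/grg 3): {"gsv":36,"id":[85],"kp":50,"sh":9,"z":95,"zy":{"aho":4,"ar":48,"bm":45,"grg":3}}
After op 20 (replace /gsv 1): {"gsv":1,"id":[85],"kp":50,"sh":9,"z":95,"zy":{"aho":4,"ar":48,"bm":45,"grg":3}}
After op 21 (add /d 94): {"d":94,"gsv":1,"id":[85],"kp":50,"sh":9,"z":95,"zy":{"aho":4,"ar":48,"bm":45,"grg":3}}
After op 22 (replace /zy/ar 12): {"d":94,"gsv":1,"id":[85],"kp":50,"sh":9,"z":95,"zy":{"aho":4,"ar":12,"bm":45,"grg":3}}
Size at path /zy: 4

Answer: 4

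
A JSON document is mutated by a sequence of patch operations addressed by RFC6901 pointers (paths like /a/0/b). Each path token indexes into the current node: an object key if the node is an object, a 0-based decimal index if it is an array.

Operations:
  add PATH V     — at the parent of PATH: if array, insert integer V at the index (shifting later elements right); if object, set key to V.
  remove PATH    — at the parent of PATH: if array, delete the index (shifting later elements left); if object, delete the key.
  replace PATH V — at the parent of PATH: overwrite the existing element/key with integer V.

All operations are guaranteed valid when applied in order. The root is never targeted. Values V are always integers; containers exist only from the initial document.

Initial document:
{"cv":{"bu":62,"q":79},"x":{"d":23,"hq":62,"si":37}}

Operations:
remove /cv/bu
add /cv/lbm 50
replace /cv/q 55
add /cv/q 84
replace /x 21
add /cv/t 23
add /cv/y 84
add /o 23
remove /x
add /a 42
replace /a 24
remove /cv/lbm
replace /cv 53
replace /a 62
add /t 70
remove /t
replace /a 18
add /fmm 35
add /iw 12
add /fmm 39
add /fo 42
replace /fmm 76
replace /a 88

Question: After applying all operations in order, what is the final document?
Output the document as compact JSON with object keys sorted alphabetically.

After op 1 (remove /cv/bu): {"cv":{"q":79},"x":{"d":23,"hq":62,"si":37}}
After op 2 (add /cv/lbm 50): {"cv":{"lbm":50,"q":79},"x":{"d":23,"hq":62,"si":37}}
After op 3 (replace /cv/q 55): {"cv":{"lbm":50,"q":55},"x":{"d":23,"hq":62,"si":37}}
After op 4 (add /cv/q 84): {"cv":{"lbm":50,"q":84},"x":{"d":23,"hq":62,"si":37}}
After op 5 (replace /x 21): {"cv":{"lbm":50,"q":84},"x":21}
After op 6 (add /cv/t 23): {"cv":{"lbm":50,"q":84,"t":23},"x":21}
After op 7 (add /cv/y 84): {"cv":{"lbm":50,"q":84,"t":23,"y":84},"x":21}
After op 8 (add /o 23): {"cv":{"lbm":50,"q":84,"t":23,"y":84},"o":23,"x":21}
After op 9 (remove /x): {"cv":{"lbm":50,"q":84,"t":23,"y":84},"o":23}
After op 10 (add /a 42): {"a":42,"cv":{"lbm":50,"q":84,"t":23,"y":84},"o":23}
After op 11 (replace /a 24): {"a":24,"cv":{"lbm":50,"q":84,"t":23,"y":84},"o":23}
After op 12 (remove /cv/lbm): {"a":24,"cv":{"q":84,"t":23,"y":84},"o":23}
After op 13 (replace /cv 53): {"a":24,"cv":53,"o":23}
After op 14 (replace /a 62): {"a":62,"cv":53,"o":23}
After op 15 (add /t 70): {"a":62,"cv":53,"o":23,"t":70}
After op 16 (remove /t): {"a":62,"cv":53,"o":23}
After op 17 (replace /a 18): {"a":18,"cv":53,"o":23}
After op 18 (add /fmm 35): {"a":18,"cv":53,"fmm":35,"o":23}
After op 19 (add /iw 12): {"a":18,"cv":53,"fmm":35,"iw":12,"o":23}
After op 20 (add /fmm 39): {"a":18,"cv":53,"fmm":39,"iw":12,"o":23}
After op 21 (add /fo 42): {"a":18,"cv":53,"fmm":39,"fo":42,"iw":12,"o":23}
After op 22 (replace /fmm 76): {"a":18,"cv":53,"fmm":76,"fo":42,"iw":12,"o":23}
After op 23 (replace /a 88): {"a":88,"cv":53,"fmm":76,"fo":42,"iw":12,"o":23}

Answer: {"a":88,"cv":53,"fmm":76,"fo":42,"iw":12,"o":23}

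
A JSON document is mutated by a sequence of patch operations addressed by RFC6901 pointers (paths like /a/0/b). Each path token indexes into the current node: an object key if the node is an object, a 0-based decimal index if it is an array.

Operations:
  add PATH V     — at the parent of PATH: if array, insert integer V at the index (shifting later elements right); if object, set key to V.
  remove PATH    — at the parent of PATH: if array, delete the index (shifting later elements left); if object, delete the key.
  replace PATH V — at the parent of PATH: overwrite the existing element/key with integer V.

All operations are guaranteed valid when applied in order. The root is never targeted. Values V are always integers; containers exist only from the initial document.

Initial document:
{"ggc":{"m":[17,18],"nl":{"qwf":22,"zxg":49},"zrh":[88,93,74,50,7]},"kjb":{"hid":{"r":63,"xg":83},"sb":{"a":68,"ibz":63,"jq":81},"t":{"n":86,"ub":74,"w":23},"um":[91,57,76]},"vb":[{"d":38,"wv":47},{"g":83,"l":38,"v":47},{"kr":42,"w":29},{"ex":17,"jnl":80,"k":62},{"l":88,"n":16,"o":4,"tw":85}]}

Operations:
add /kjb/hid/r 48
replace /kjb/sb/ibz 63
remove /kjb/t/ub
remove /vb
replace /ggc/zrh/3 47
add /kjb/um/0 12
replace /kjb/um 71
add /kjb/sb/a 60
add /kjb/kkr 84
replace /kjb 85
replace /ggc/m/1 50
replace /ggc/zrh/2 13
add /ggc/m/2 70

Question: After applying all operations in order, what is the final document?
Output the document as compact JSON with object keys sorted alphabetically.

After op 1 (add /kjb/hid/r 48): {"ggc":{"m":[17,18],"nl":{"qwf":22,"zxg":49},"zrh":[88,93,74,50,7]},"kjb":{"hid":{"r":48,"xg":83},"sb":{"a":68,"ibz":63,"jq":81},"t":{"n":86,"ub":74,"w":23},"um":[91,57,76]},"vb":[{"d":38,"wv":47},{"g":83,"l":38,"v":47},{"kr":42,"w":29},{"ex":17,"jnl":80,"k":62},{"l":88,"n":16,"o":4,"tw":85}]}
After op 2 (replace /kjb/sb/ibz 63): {"ggc":{"m":[17,18],"nl":{"qwf":22,"zxg":49},"zrh":[88,93,74,50,7]},"kjb":{"hid":{"r":48,"xg":83},"sb":{"a":68,"ibz":63,"jq":81},"t":{"n":86,"ub":74,"w":23},"um":[91,57,76]},"vb":[{"d":38,"wv":47},{"g":83,"l":38,"v":47},{"kr":42,"w":29},{"ex":17,"jnl":80,"k":62},{"l":88,"n":16,"o":4,"tw":85}]}
After op 3 (remove /kjb/t/ub): {"ggc":{"m":[17,18],"nl":{"qwf":22,"zxg":49},"zrh":[88,93,74,50,7]},"kjb":{"hid":{"r":48,"xg":83},"sb":{"a":68,"ibz":63,"jq":81},"t":{"n":86,"w":23},"um":[91,57,76]},"vb":[{"d":38,"wv":47},{"g":83,"l":38,"v":47},{"kr":42,"w":29},{"ex":17,"jnl":80,"k":62},{"l":88,"n":16,"o":4,"tw":85}]}
After op 4 (remove /vb): {"ggc":{"m":[17,18],"nl":{"qwf":22,"zxg":49},"zrh":[88,93,74,50,7]},"kjb":{"hid":{"r":48,"xg":83},"sb":{"a":68,"ibz":63,"jq":81},"t":{"n":86,"w":23},"um":[91,57,76]}}
After op 5 (replace /ggc/zrh/3 47): {"ggc":{"m":[17,18],"nl":{"qwf":22,"zxg":49},"zrh":[88,93,74,47,7]},"kjb":{"hid":{"r":48,"xg":83},"sb":{"a":68,"ibz":63,"jq":81},"t":{"n":86,"w":23},"um":[91,57,76]}}
After op 6 (add /kjb/um/0 12): {"ggc":{"m":[17,18],"nl":{"qwf":22,"zxg":49},"zrh":[88,93,74,47,7]},"kjb":{"hid":{"r":48,"xg":83},"sb":{"a":68,"ibz":63,"jq":81},"t":{"n":86,"w":23},"um":[12,91,57,76]}}
After op 7 (replace /kjb/um 71): {"ggc":{"m":[17,18],"nl":{"qwf":22,"zxg":49},"zrh":[88,93,74,47,7]},"kjb":{"hid":{"r":48,"xg":83},"sb":{"a":68,"ibz":63,"jq":81},"t":{"n":86,"w":23},"um":71}}
After op 8 (add /kjb/sb/a 60): {"ggc":{"m":[17,18],"nl":{"qwf":22,"zxg":49},"zrh":[88,93,74,47,7]},"kjb":{"hid":{"r":48,"xg":83},"sb":{"a":60,"ibz":63,"jq":81},"t":{"n":86,"w":23},"um":71}}
After op 9 (add /kjb/kkr 84): {"ggc":{"m":[17,18],"nl":{"qwf":22,"zxg":49},"zrh":[88,93,74,47,7]},"kjb":{"hid":{"r":48,"xg":83},"kkr":84,"sb":{"a":60,"ibz":63,"jq":81},"t":{"n":86,"w":23},"um":71}}
After op 10 (replace /kjb 85): {"ggc":{"m":[17,18],"nl":{"qwf":22,"zxg":49},"zrh":[88,93,74,47,7]},"kjb":85}
After op 11 (replace /ggc/m/1 50): {"ggc":{"m":[17,50],"nl":{"qwf":22,"zxg":49},"zrh":[88,93,74,47,7]},"kjb":85}
After op 12 (replace /ggc/zrh/2 13): {"ggc":{"m":[17,50],"nl":{"qwf":22,"zxg":49},"zrh":[88,93,13,47,7]},"kjb":85}
After op 13 (add /ggc/m/2 70): {"ggc":{"m":[17,50,70],"nl":{"qwf":22,"zxg":49},"zrh":[88,93,13,47,7]},"kjb":85}

Answer: {"ggc":{"m":[17,50,70],"nl":{"qwf":22,"zxg":49},"zrh":[88,93,13,47,7]},"kjb":85}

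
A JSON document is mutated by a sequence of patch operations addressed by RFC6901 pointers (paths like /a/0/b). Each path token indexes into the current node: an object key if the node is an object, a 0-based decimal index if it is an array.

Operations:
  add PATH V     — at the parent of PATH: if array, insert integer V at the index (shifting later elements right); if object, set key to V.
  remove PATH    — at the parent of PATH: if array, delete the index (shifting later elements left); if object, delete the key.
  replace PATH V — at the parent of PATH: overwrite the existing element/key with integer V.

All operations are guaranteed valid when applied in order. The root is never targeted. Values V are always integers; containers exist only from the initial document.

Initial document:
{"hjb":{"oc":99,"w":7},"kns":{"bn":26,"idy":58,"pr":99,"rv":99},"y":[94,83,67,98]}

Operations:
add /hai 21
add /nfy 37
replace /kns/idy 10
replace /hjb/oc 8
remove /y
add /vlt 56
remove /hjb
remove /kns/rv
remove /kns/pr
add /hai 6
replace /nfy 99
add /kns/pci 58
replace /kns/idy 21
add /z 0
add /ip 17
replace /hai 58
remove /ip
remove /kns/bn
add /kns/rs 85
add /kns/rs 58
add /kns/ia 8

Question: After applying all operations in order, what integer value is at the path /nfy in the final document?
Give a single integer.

After op 1 (add /hai 21): {"hai":21,"hjb":{"oc":99,"w":7},"kns":{"bn":26,"idy":58,"pr":99,"rv":99},"y":[94,83,67,98]}
After op 2 (add /nfy 37): {"hai":21,"hjb":{"oc":99,"w":7},"kns":{"bn":26,"idy":58,"pr":99,"rv":99},"nfy":37,"y":[94,83,67,98]}
After op 3 (replace /kns/idy 10): {"hai":21,"hjb":{"oc":99,"w":7},"kns":{"bn":26,"idy":10,"pr":99,"rv":99},"nfy":37,"y":[94,83,67,98]}
After op 4 (replace /hjb/oc 8): {"hai":21,"hjb":{"oc":8,"w":7},"kns":{"bn":26,"idy":10,"pr":99,"rv":99},"nfy":37,"y":[94,83,67,98]}
After op 5 (remove /y): {"hai":21,"hjb":{"oc":8,"w":7},"kns":{"bn":26,"idy":10,"pr":99,"rv":99},"nfy":37}
After op 6 (add /vlt 56): {"hai":21,"hjb":{"oc":8,"w":7},"kns":{"bn":26,"idy":10,"pr":99,"rv":99},"nfy":37,"vlt":56}
After op 7 (remove /hjb): {"hai":21,"kns":{"bn":26,"idy":10,"pr":99,"rv":99},"nfy":37,"vlt":56}
After op 8 (remove /kns/rv): {"hai":21,"kns":{"bn":26,"idy":10,"pr":99},"nfy":37,"vlt":56}
After op 9 (remove /kns/pr): {"hai":21,"kns":{"bn":26,"idy":10},"nfy":37,"vlt":56}
After op 10 (add /hai 6): {"hai":6,"kns":{"bn":26,"idy":10},"nfy":37,"vlt":56}
After op 11 (replace /nfy 99): {"hai":6,"kns":{"bn":26,"idy":10},"nfy":99,"vlt":56}
After op 12 (add /kns/pci 58): {"hai":6,"kns":{"bn":26,"idy":10,"pci":58},"nfy":99,"vlt":56}
After op 13 (replace /kns/idy 21): {"hai":6,"kns":{"bn":26,"idy":21,"pci":58},"nfy":99,"vlt":56}
After op 14 (add /z 0): {"hai":6,"kns":{"bn":26,"idy":21,"pci":58},"nfy":99,"vlt":56,"z":0}
After op 15 (add /ip 17): {"hai":6,"ip":17,"kns":{"bn":26,"idy":21,"pci":58},"nfy":99,"vlt":56,"z":0}
After op 16 (replace /hai 58): {"hai":58,"ip":17,"kns":{"bn":26,"idy":21,"pci":58},"nfy":99,"vlt":56,"z":0}
After op 17 (remove /ip): {"hai":58,"kns":{"bn":26,"idy":21,"pci":58},"nfy":99,"vlt":56,"z":0}
After op 18 (remove /kns/bn): {"hai":58,"kns":{"idy":21,"pci":58},"nfy":99,"vlt":56,"z":0}
After op 19 (add /kns/rs 85): {"hai":58,"kns":{"idy":21,"pci":58,"rs":85},"nfy":99,"vlt":56,"z":0}
After op 20 (add /kns/rs 58): {"hai":58,"kns":{"idy":21,"pci":58,"rs":58},"nfy":99,"vlt":56,"z":0}
After op 21 (add /kns/ia 8): {"hai":58,"kns":{"ia":8,"idy":21,"pci":58,"rs":58},"nfy":99,"vlt":56,"z":0}
Value at /nfy: 99

Answer: 99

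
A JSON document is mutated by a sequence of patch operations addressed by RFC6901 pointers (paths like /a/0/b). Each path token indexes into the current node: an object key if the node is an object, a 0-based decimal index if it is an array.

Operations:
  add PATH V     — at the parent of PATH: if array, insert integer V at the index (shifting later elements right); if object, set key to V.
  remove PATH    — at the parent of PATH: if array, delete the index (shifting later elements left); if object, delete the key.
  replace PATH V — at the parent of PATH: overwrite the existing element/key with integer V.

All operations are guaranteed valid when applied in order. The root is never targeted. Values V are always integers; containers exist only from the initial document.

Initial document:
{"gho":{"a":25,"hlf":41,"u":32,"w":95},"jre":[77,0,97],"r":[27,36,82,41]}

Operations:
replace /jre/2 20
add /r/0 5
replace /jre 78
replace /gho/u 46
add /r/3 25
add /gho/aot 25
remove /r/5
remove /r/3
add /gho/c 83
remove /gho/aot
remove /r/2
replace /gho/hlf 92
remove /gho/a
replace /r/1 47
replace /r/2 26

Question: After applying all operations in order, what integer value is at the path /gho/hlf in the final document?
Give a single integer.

After op 1 (replace /jre/2 20): {"gho":{"a":25,"hlf":41,"u":32,"w":95},"jre":[77,0,20],"r":[27,36,82,41]}
After op 2 (add /r/0 5): {"gho":{"a":25,"hlf":41,"u":32,"w":95},"jre":[77,0,20],"r":[5,27,36,82,41]}
After op 3 (replace /jre 78): {"gho":{"a":25,"hlf":41,"u":32,"w":95},"jre":78,"r":[5,27,36,82,41]}
After op 4 (replace /gho/u 46): {"gho":{"a":25,"hlf":41,"u":46,"w":95},"jre":78,"r":[5,27,36,82,41]}
After op 5 (add /r/3 25): {"gho":{"a":25,"hlf":41,"u":46,"w":95},"jre":78,"r":[5,27,36,25,82,41]}
After op 6 (add /gho/aot 25): {"gho":{"a":25,"aot":25,"hlf":41,"u":46,"w":95},"jre":78,"r":[5,27,36,25,82,41]}
After op 7 (remove /r/5): {"gho":{"a":25,"aot":25,"hlf":41,"u":46,"w":95},"jre":78,"r":[5,27,36,25,82]}
After op 8 (remove /r/3): {"gho":{"a":25,"aot":25,"hlf":41,"u":46,"w":95},"jre":78,"r":[5,27,36,82]}
After op 9 (add /gho/c 83): {"gho":{"a":25,"aot":25,"c":83,"hlf":41,"u":46,"w":95},"jre":78,"r":[5,27,36,82]}
After op 10 (remove /gho/aot): {"gho":{"a":25,"c":83,"hlf":41,"u":46,"w":95},"jre":78,"r":[5,27,36,82]}
After op 11 (remove /r/2): {"gho":{"a":25,"c":83,"hlf":41,"u":46,"w":95},"jre":78,"r":[5,27,82]}
After op 12 (replace /gho/hlf 92): {"gho":{"a":25,"c":83,"hlf":92,"u":46,"w":95},"jre":78,"r":[5,27,82]}
After op 13 (remove /gho/a): {"gho":{"c":83,"hlf":92,"u":46,"w":95},"jre":78,"r":[5,27,82]}
After op 14 (replace /r/1 47): {"gho":{"c":83,"hlf":92,"u":46,"w":95},"jre":78,"r":[5,47,82]}
After op 15 (replace /r/2 26): {"gho":{"c":83,"hlf":92,"u":46,"w":95},"jre":78,"r":[5,47,26]}
Value at /gho/hlf: 92

Answer: 92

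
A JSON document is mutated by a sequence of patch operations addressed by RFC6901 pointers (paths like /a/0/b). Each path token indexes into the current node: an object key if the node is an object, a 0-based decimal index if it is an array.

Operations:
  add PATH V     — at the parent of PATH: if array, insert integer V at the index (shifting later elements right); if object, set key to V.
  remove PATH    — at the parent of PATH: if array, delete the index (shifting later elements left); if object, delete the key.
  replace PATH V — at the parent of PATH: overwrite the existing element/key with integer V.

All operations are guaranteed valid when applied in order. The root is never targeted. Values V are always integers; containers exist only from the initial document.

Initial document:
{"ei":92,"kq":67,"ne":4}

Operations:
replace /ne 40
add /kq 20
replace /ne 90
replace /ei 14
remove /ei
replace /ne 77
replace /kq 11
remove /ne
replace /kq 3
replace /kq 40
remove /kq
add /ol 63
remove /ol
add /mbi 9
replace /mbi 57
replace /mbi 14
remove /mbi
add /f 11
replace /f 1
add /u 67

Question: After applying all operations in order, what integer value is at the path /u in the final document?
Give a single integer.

Answer: 67

Derivation:
After op 1 (replace /ne 40): {"ei":92,"kq":67,"ne":40}
After op 2 (add /kq 20): {"ei":92,"kq":20,"ne":40}
After op 3 (replace /ne 90): {"ei":92,"kq":20,"ne":90}
After op 4 (replace /ei 14): {"ei":14,"kq":20,"ne":90}
After op 5 (remove /ei): {"kq":20,"ne":90}
After op 6 (replace /ne 77): {"kq":20,"ne":77}
After op 7 (replace /kq 11): {"kq":11,"ne":77}
After op 8 (remove /ne): {"kq":11}
After op 9 (replace /kq 3): {"kq":3}
After op 10 (replace /kq 40): {"kq":40}
After op 11 (remove /kq): {}
After op 12 (add /ol 63): {"ol":63}
After op 13 (remove /ol): {}
After op 14 (add /mbi 9): {"mbi":9}
After op 15 (replace /mbi 57): {"mbi":57}
After op 16 (replace /mbi 14): {"mbi":14}
After op 17 (remove /mbi): {}
After op 18 (add /f 11): {"f":11}
After op 19 (replace /f 1): {"f":1}
After op 20 (add /u 67): {"f":1,"u":67}
Value at /u: 67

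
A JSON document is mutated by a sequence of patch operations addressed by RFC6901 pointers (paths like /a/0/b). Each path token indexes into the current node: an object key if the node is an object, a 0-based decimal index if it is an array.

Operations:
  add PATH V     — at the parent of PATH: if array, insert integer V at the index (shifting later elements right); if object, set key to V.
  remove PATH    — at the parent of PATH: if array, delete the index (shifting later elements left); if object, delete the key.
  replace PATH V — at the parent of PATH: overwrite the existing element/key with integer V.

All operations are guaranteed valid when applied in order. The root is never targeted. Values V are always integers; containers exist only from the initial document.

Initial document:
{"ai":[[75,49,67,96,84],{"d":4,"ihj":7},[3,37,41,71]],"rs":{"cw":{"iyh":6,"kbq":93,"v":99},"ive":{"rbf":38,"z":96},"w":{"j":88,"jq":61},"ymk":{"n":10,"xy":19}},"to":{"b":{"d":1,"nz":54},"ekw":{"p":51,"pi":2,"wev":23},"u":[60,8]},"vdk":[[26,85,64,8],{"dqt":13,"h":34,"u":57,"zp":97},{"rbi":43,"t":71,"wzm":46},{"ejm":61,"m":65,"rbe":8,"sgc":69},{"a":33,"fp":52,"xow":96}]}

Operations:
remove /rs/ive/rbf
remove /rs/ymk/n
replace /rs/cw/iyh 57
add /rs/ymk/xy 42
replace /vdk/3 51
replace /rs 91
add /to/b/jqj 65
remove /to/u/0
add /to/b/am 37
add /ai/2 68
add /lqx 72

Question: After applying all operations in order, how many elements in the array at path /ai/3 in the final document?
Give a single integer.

Answer: 4

Derivation:
After op 1 (remove /rs/ive/rbf): {"ai":[[75,49,67,96,84],{"d":4,"ihj":7},[3,37,41,71]],"rs":{"cw":{"iyh":6,"kbq":93,"v":99},"ive":{"z":96},"w":{"j":88,"jq":61},"ymk":{"n":10,"xy":19}},"to":{"b":{"d":1,"nz":54},"ekw":{"p":51,"pi":2,"wev":23},"u":[60,8]},"vdk":[[26,85,64,8],{"dqt":13,"h":34,"u":57,"zp":97},{"rbi":43,"t":71,"wzm":46},{"ejm":61,"m":65,"rbe":8,"sgc":69},{"a":33,"fp":52,"xow":96}]}
After op 2 (remove /rs/ymk/n): {"ai":[[75,49,67,96,84],{"d":4,"ihj":7},[3,37,41,71]],"rs":{"cw":{"iyh":6,"kbq":93,"v":99},"ive":{"z":96},"w":{"j":88,"jq":61},"ymk":{"xy":19}},"to":{"b":{"d":1,"nz":54},"ekw":{"p":51,"pi":2,"wev":23},"u":[60,8]},"vdk":[[26,85,64,8],{"dqt":13,"h":34,"u":57,"zp":97},{"rbi":43,"t":71,"wzm":46},{"ejm":61,"m":65,"rbe":8,"sgc":69},{"a":33,"fp":52,"xow":96}]}
After op 3 (replace /rs/cw/iyh 57): {"ai":[[75,49,67,96,84],{"d":4,"ihj":7},[3,37,41,71]],"rs":{"cw":{"iyh":57,"kbq":93,"v":99},"ive":{"z":96},"w":{"j":88,"jq":61},"ymk":{"xy":19}},"to":{"b":{"d":1,"nz":54},"ekw":{"p":51,"pi":2,"wev":23},"u":[60,8]},"vdk":[[26,85,64,8],{"dqt":13,"h":34,"u":57,"zp":97},{"rbi":43,"t":71,"wzm":46},{"ejm":61,"m":65,"rbe":8,"sgc":69},{"a":33,"fp":52,"xow":96}]}
After op 4 (add /rs/ymk/xy 42): {"ai":[[75,49,67,96,84],{"d":4,"ihj":7},[3,37,41,71]],"rs":{"cw":{"iyh":57,"kbq":93,"v":99},"ive":{"z":96},"w":{"j":88,"jq":61},"ymk":{"xy":42}},"to":{"b":{"d":1,"nz":54},"ekw":{"p":51,"pi":2,"wev":23},"u":[60,8]},"vdk":[[26,85,64,8],{"dqt":13,"h":34,"u":57,"zp":97},{"rbi":43,"t":71,"wzm":46},{"ejm":61,"m":65,"rbe":8,"sgc":69},{"a":33,"fp":52,"xow":96}]}
After op 5 (replace /vdk/3 51): {"ai":[[75,49,67,96,84],{"d":4,"ihj":7},[3,37,41,71]],"rs":{"cw":{"iyh":57,"kbq":93,"v":99},"ive":{"z":96},"w":{"j":88,"jq":61},"ymk":{"xy":42}},"to":{"b":{"d":1,"nz":54},"ekw":{"p":51,"pi":2,"wev":23},"u":[60,8]},"vdk":[[26,85,64,8],{"dqt":13,"h":34,"u":57,"zp":97},{"rbi":43,"t":71,"wzm":46},51,{"a":33,"fp":52,"xow":96}]}
After op 6 (replace /rs 91): {"ai":[[75,49,67,96,84],{"d":4,"ihj":7},[3,37,41,71]],"rs":91,"to":{"b":{"d":1,"nz":54},"ekw":{"p":51,"pi":2,"wev":23},"u":[60,8]},"vdk":[[26,85,64,8],{"dqt":13,"h":34,"u":57,"zp":97},{"rbi":43,"t":71,"wzm":46},51,{"a":33,"fp":52,"xow":96}]}
After op 7 (add /to/b/jqj 65): {"ai":[[75,49,67,96,84],{"d":4,"ihj":7},[3,37,41,71]],"rs":91,"to":{"b":{"d":1,"jqj":65,"nz":54},"ekw":{"p":51,"pi":2,"wev":23},"u":[60,8]},"vdk":[[26,85,64,8],{"dqt":13,"h":34,"u":57,"zp":97},{"rbi":43,"t":71,"wzm":46},51,{"a":33,"fp":52,"xow":96}]}
After op 8 (remove /to/u/0): {"ai":[[75,49,67,96,84],{"d":4,"ihj":7},[3,37,41,71]],"rs":91,"to":{"b":{"d":1,"jqj":65,"nz":54},"ekw":{"p":51,"pi":2,"wev":23},"u":[8]},"vdk":[[26,85,64,8],{"dqt":13,"h":34,"u":57,"zp":97},{"rbi":43,"t":71,"wzm":46},51,{"a":33,"fp":52,"xow":96}]}
After op 9 (add /to/b/am 37): {"ai":[[75,49,67,96,84],{"d":4,"ihj":7},[3,37,41,71]],"rs":91,"to":{"b":{"am":37,"d":1,"jqj":65,"nz":54},"ekw":{"p":51,"pi":2,"wev":23},"u":[8]},"vdk":[[26,85,64,8],{"dqt":13,"h":34,"u":57,"zp":97},{"rbi":43,"t":71,"wzm":46},51,{"a":33,"fp":52,"xow":96}]}
After op 10 (add /ai/2 68): {"ai":[[75,49,67,96,84],{"d":4,"ihj":7},68,[3,37,41,71]],"rs":91,"to":{"b":{"am":37,"d":1,"jqj":65,"nz":54},"ekw":{"p":51,"pi":2,"wev":23},"u":[8]},"vdk":[[26,85,64,8],{"dqt":13,"h":34,"u":57,"zp":97},{"rbi":43,"t":71,"wzm":46},51,{"a":33,"fp":52,"xow":96}]}
After op 11 (add /lqx 72): {"ai":[[75,49,67,96,84],{"d":4,"ihj":7},68,[3,37,41,71]],"lqx":72,"rs":91,"to":{"b":{"am":37,"d":1,"jqj":65,"nz":54},"ekw":{"p":51,"pi":2,"wev":23},"u":[8]},"vdk":[[26,85,64,8],{"dqt":13,"h":34,"u":57,"zp":97},{"rbi":43,"t":71,"wzm":46},51,{"a":33,"fp":52,"xow":96}]}
Size at path /ai/3: 4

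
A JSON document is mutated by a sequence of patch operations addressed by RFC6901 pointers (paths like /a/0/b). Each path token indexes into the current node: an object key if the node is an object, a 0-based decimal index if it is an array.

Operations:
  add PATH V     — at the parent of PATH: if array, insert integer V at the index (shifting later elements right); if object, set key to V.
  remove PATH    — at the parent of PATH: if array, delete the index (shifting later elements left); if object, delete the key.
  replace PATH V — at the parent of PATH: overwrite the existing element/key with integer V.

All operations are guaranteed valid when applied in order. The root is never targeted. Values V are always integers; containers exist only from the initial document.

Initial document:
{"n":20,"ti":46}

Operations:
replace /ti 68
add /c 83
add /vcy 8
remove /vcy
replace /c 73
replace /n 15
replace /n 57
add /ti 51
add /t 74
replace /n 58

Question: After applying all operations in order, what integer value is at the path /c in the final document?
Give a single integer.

Answer: 73

Derivation:
After op 1 (replace /ti 68): {"n":20,"ti":68}
After op 2 (add /c 83): {"c":83,"n":20,"ti":68}
After op 3 (add /vcy 8): {"c":83,"n":20,"ti":68,"vcy":8}
After op 4 (remove /vcy): {"c":83,"n":20,"ti":68}
After op 5 (replace /c 73): {"c":73,"n":20,"ti":68}
After op 6 (replace /n 15): {"c":73,"n":15,"ti":68}
After op 7 (replace /n 57): {"c":73,"n":57,"ti":68}
After op 8 (add /ti 51): {"c":73,"n":57,"ti":51}
After op 9 (add /t 74): {"c":73,"n":57,"t":74,"ti":51}
After op 10 (replace /n 58): {"c":73,"n":58,"t":74,"ti":51}
Value at /c: 73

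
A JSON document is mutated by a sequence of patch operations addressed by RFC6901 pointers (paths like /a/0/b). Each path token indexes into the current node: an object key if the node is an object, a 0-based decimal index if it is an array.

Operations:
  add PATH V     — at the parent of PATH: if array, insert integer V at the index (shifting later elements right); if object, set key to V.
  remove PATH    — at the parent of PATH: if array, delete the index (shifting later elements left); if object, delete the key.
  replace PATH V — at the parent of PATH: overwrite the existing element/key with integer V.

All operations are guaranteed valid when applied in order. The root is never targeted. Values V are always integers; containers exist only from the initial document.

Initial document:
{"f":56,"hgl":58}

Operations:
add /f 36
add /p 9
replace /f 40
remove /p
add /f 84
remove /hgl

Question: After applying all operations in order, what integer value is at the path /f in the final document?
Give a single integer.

Answer: 84

Derivation:
After op 1 (add /f 36): {"f":36,"hgl":58}
After op 2 (add /p 9): {"f":36,"hgl":58,"p":9}
After op 3 (replace /f 40): {"f":40,"hgl":58,"p":9}
After op 4 (remove /p): {"f":40,"hgl":58}
After op 5 (add /f 84): {"f":84,"hgl":58}
After op 6 (remove /hgl): {"f":84}
Value at /f: 84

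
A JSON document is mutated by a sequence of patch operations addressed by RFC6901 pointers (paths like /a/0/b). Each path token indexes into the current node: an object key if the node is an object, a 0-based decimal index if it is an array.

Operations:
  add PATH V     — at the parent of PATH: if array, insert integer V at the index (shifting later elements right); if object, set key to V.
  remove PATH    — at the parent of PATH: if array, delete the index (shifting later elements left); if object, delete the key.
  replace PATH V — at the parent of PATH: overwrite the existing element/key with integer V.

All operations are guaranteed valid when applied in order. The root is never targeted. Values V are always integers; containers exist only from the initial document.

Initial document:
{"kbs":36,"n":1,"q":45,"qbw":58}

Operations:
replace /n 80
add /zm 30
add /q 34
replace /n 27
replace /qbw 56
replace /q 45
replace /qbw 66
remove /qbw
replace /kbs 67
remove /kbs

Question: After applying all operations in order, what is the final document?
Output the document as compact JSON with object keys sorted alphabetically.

Answer: {"n":27,"q":45,"zm":30}

Derivation:
After op 1 (replace /n 80): {"kbs":36,"n":80,"q":45,"qbw":58}
After op 2 (add /zm 30): {"kbs":36,"n":80,"q":45,"qbw":58,"zm":30}
After op 3 (add /q 34): {"kbs":36,"n":80,"q":34,"qbw":58,"zm":30}
After op 4 (replace /n 27): {"kbs":36,"n":27,"q":34,"qbw":58,"zm":30}
After op 5 (replace /qbw 56): {"kbs":36,"n":27,"q":34,"qbw":56,"zm":30}
After op 6 (replace /q 45): {"kbs":36,"n":27,"q":45,"qbw":56,"zm":30}
After op 7 (replace /qbw 66): {"kbs":36,"n":27,"q":45,"qbw":66,"zm":30}
After op 8 (remove /qbw): {"kbs":36,"n":27,"q":45,"zm":30}
After op 9 (replace /kbs 67): {"kbs":67,"n":27,"q":45,"zm":30}
After op 10 (remove /kbs): {"n":27,"q":45,"zm":30}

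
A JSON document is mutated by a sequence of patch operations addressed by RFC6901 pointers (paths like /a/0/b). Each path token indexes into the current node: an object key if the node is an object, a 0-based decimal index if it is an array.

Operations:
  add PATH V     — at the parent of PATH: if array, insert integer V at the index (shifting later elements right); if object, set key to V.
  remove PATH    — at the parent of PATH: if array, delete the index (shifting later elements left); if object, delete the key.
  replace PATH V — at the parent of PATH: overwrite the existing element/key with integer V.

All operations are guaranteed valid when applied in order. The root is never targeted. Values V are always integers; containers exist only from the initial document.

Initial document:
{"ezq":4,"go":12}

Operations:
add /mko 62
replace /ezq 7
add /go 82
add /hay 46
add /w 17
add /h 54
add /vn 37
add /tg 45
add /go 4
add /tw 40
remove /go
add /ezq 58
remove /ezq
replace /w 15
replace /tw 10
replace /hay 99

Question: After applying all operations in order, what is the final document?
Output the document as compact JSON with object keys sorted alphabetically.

After op 1 (add /mko 62): {"ezq":4,"go":12,"mko":62}
After op 2 (replace /ezq 7): {"ezq":7,"go":12,"mko":62}
After op 3 (add /go 82): {"ezq":7,"go":82,"mko":62}
After op 4 (add /hay 46): {"ezq":7,"go":82,"hay":46,"mko":62}
After op 5 (add /w 17): {"ezq":7,"go":82,"hay":46,"mko":62,"w":17}
After op 6 (add /h 54): {"ezq":7,"go":82,"h":54,"hay":46,"mko":62,"w":17}
After op 7 (add /vn 37): {"ezq":7,"go":82,"h":54,"hay":46,"mko":62,"vn":37,"w":17}
After op 8 (add /tg 45): {"ezq":7,"go":82,"h":54,"hay":46,"mko":62,"tg":45,"vn":37,"w":17}
After op 9 (add /go 4): {"ezq":7,"go":4,"h":54,"hay":46,"mko":62,"tg":45,"vn":37,"w":17}
After op 10 (add /tw 40): {"ezq":7,"go":4,"h":54,"hay":46,"mko":62,"tg":45,"tw":40,"vn":37,"w":17}
After op 11 (remove /go): {"ezq":7,"h":54,"hay":46,"mko":62,"tg":45,"tw":40,"vn":37,"w":17}
After op 12 (add /ezq 58): {"ezq":58,"h":54,"hay":46,"mko":62,"tg":45,"tw":40,"vn":37,"w":17}
After op 13 (remove /ezq): {"h":54,"hay":46,"mko":62,"tg":45,"tw":40,"vn":37,"w":17}
After op 14 (replace /w 15): {"h":54,"hay":46,"mko":62,"tg":45,"tw":40,"vn":37,"w":15}
After op 15 (replace /tw 10): {"h":54,"hay":46,"mko":62,"tg":45,"tw":10,"vn":37,"w":15}
After op 16 (replace /hay 99): {"h":54,"hay":99,"mko":62,"tg":45,"tw":10,"vn":37,"w":15}

Answer: {"h":54,"hay":99,"mko":62,"tg":45,"tw":10,"vn":37,"w":15}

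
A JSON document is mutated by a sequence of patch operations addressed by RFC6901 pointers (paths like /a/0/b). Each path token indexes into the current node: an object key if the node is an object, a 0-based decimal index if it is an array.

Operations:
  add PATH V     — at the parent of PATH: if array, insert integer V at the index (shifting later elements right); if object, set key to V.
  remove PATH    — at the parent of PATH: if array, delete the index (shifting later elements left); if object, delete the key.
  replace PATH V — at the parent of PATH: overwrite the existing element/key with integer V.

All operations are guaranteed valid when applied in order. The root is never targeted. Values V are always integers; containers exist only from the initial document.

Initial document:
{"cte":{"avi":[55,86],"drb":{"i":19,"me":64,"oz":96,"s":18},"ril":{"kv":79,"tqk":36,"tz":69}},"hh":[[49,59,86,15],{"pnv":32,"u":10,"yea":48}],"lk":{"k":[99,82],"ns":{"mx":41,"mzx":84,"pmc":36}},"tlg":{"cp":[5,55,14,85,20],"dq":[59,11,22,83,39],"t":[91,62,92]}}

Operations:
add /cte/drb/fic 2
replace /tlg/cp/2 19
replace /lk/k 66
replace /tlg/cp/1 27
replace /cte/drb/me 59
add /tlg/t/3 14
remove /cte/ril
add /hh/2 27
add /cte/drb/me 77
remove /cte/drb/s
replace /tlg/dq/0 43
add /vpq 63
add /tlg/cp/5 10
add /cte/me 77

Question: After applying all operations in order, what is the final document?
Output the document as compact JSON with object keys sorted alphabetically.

After op 1 (add /cte/drb/fic 2): {"cte":{"avi":[55,86],"drb":{"fic":2,"i":19,"me":64,"oz":96,"s":18},"ril":{"kv":79,"tqk":36,"tz":69}},"hh":[[49,59,86,15],{"pnv":32,"u":10,"yea":48}],"lk":{"k":[99,82],"ns":{"mx":41,"mzx":84,"pmc":36}},"tlg":{"cp":[5,55,14,85,20],"dq":[59,11,22,83,39],"t":[91,62,92]}}
After op 2 (replace /tlg/cp/2 19): {"cte":{"avi":[55,86],"drb":{"fic":2,"i":19,"me":64,"oz":96,"s":18},"ril":{"kv":79,"tqk":36,"tz":69}},"hh":[[49,59,86,15],{"pnv":32,"u":10,"yea":48}],"lk":{"k":[99,82],"ns":{"mx":41,"mzx":84,"pmc":36}},"tlg":{"cp":[5,55,19,85,20],"dq":[59,11,22,83,39],"t":[91,62,92]}}
After op 3 (replace /lk/k 66): {"cte":{"avi":[55,86],"drb":{"fic":2,"i":19,"me":64,"oz":96,"s":18},"ril":{"kv":79,"tqk":36,"tz":69}},"hh":[[49,59,86,15],{"pnv":32,"u":10,"yea":48}],"lk":{"k":66,"ns":{"mx":41,"mzx":84,"pmc":36}},"tlg":{"cp":[5,55,19,85,20],"dq":[59,11,22,83,39],"t":[91,62,92]}}
After op 4 (replace /tlg/cp/1 27): {"cte":{"avi":[55,86],"drb":{"fic":2,"i":19,"me":64,"oz":96,"s":18},"ril":{"kv":79,"tqk":36,"tz":69}},"hh":[[49,59,86,15],{"pnv":32,"u":10,"yea":48}],"lk":{"k":66,"ns":{"mx":41,"mzx":84,"pmc":36}},"tlg":{"cp":[5,27,19,85,20],"dq":[59,11,22,83,39],"t":[91,62,92]}}
After op 5 (replace /cte/drb/me 59): {"cte":{"avi":[55,86],"drb":{"fic":2,"i":19,"me":59,"oz":96,"s":18},"ril":{"kv":79,"tqk":36,"tz":69}},"hh":[[49,59,86,15],{"pnv":32,"u":10,"yea":48}],"lk":{"k":66,"ns":{"mx":41,"mzx":84,"pmc":36}},"tlg":{"cp":[5,27,19,85,20],"dq":[59,11,22,83,39],"t":[91,62,92]}}
After op 6 (add /tlg/t/3 14): {"cte":{"avi":[55,86],"drb":{"fic":2,"i":19,"me":59,"oz":96,"s":18},"ril":{"kv":79,"tqk":36,"tz":69}},"hh":[[49,59,86,15],{"pnv":32,"u":10,"yea":48}],"lk":{"k":66,"ns":{"mx":41,"mzx":84,"pmc":36}},"tlg":{"cp":[5,27,19,85,20],"dq":[59,11,22,83,39],"t":[91,62,92,14]}}
After op 7 (remove /cte/ril): {"cte":{"avi":[55,86],"drb":{"fic":2,"i":19,"me":59,"oz":96,"s":18}},"hh":[[49,59,86,15],{"pnv":32,"u":10,"yea":48}],"lk":{"k":66,"ns":{"mx":41,"mzx":84,"pmc":36}},"tlg":{"cp":[5,27,19,85,20],"dq":[59,11,22,83,39],"t":[91,62,92,14]}}
After op 8 (add /hh/2 27): {"cte":{"avi":[55,86],"drb":{"fic":2,"i":19,"me":59,"oz":96,"s":18}},"hh":[[49,59,86,15],{"pnv":32,"u":10,"yea":48},27],"lk":{"k":66,"ns":{"mx":41,"mzx":84,"pmc":36}},"tlg":{"cp":[5,27,19,85,20],"dq":[59,11,22,83,39],"t":[91,62,92,14]}}
After op 9 (add /cte/drb/me 77): {"cte":{"avi":[55,86],"drb":{"fic":2,"i":19,"me":77,"oz":96,"s":18}},"hh":[[49,59,86,15],{"pnv":32,"u":10,"yea":48},27],"lk":{"k":66,"ns":{"mx":41,"mzx":84,"pmc":36}},"tlg":{"cp":[5,27,19,85,20],"dq":[59,11,22,83,39],"t":[91,62,92,14]}}
After op 10 (remove /cte/drb/s): {"cte":{"avi":[55,86],"drb":{"fic":2,"i":19,"me":77,"oz":96}},"hh":[[49,59,86,15],{"pnv":32,"u":10,"yea":48},27],"lk":{"k":66,"ns":{"mx":41,"mzx":84,"pmc":36}},"tlg":{"cp":[5,27,19,85,20],"dq":[59,11,22,83,39],"t":[91,62,92,14]}}
After op 11 (replace /tlg/dq/0 43): {"cte":{"avi":[55,86],"drb":{"fic":2,"i":19,"me":77,"oz":96}},"hh":[[49,59,86,15],{"pnv":32,"u":10,"yea":48},27],"lk":{"k":66,"ns":{"mx":41,"mzx":84,"pmc":36}},"tlg":{"cp":[5,27,19,85,20],"dq":[43,11,22,83,39],"t":[91,62,92,14]}}
After op 12 (add /vpq 63): {"cte":{"avi":[55,86],"drb":{"fic":2,"i":19,"me":77,"oz":96}},"hh":[[49,59,86,15],{"pnv":32,"u":10,"yea":48},27],"lk":{"k":66,"ns":{"mx":41,"mzx":84,"pmc":36}},"tlg":{"cp":[5,27,19,85,20],"dq":[43,11,22,83,39],"t":[91,62,92,14]},"vpq":63}
After op 13 (add /tlg/cp/5 10): {"cte":{"avi":[55,86],"drb":{"fic":2,"i":19,"me":77,"oz":96}},"hh":[[49,59,86,15],{"pnv":32,"u":10,"yea":48},27],"lk":{"k":66,"ns":{"mx":41,"mzx":84,"pmc":36}},"tlg":{"cp":[5,27,19,85,20,10],"dq":[43,11,22,83,39],"t":[91,62,92,14]},"vpq":63}
After op 14 (add /cte/me 77): {"cte":{"avi":[55,86],"drb":{"fic":2,"i":19,"me":77,"oz":96},"me":77},"hh":[[49,59,86,15],{"pnv":32,"u":10,"yea":48},27],"lk":{"k":66,"ns":{"mx":41,"mzx":84,"pmc":36}},"tlg":{"cp":[5,27,19,85,20,10],"dq":[43,11,22,83,39],"t":[91,62,92,14]},"vpq":63}

Answer: {"cte":{"avi":[55,86],"drb":{"fic":2,"i":19,"me":77,"oz":96},"me":77},"hh":[[49,59,86,15],{"pnv":32,"u":10,"yea":48},27],"lk":{"k":66,"ns":{"mx":41,"mzx":84,"pmc":36}},"tlg":{"cp":[5,27,19,85,20,10],"dq":[43,11,22,83,39],"t":[91,62,92,14]},"vpq":63}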